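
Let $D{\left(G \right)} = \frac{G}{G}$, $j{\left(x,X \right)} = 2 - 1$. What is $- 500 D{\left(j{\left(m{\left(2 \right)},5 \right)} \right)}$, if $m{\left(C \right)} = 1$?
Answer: $-500$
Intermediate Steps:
$j{\left(x,X \right)} = 1$ ($j{\left(x,X \right)} = 2 - 1 = 1$)
$D{\left(G \right)} = 1$
$- 500 D{\left(j{\left(m{\left(2 \right)},5 \right)} \right)} = \left(-500\right) 1 = -500$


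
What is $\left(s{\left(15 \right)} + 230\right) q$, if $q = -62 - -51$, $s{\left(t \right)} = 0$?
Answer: $-2530$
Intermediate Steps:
$q = -11$ ($q = -62 + 51 = -11$)
$\left(s{\left(15 \right)} + 230\right) q = \left(0 + 230\right) \left(-11\right) = 230 \left(-11\right) = -2530$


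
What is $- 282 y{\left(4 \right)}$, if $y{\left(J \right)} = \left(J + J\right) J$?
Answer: $-9024$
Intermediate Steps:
$y{\left(J \right)} = 2 J^{2}$ ($y{\left(J \right)} = 2 J J = 2 J^{2}$)
$- 282 y{\left(4 \right)} = - 282 \cdot 2 \cdot 4^{2} = - 282 \cdot 2 \cdot 16 = \left(-282\right) 32 = -9024$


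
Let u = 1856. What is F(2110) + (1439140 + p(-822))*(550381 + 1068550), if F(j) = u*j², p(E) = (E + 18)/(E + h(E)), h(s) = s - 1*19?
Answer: 3888313914511744/1663 ≈ 2.3381e+12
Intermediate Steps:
h(s) = -19 + s (h(s) = s - 19 = -19 + s)
p(E) = (18 + E)/(-19 + 2*E) (p(E) = (E + 18)/(E + (-19 + E)) = (18 + E)/(-19 + 2*E))
F(j) = 1856*j²
F(2110) + (1439140 + p(-822))*(550381 + 1068550) = 1856*2110² + (1439140 + (18 - 822)/(-19 + 2*(-822)))*(550381 + 1068550) = 1856*4452100 + (1439140 - 804/(-19 - 1644))*1618931 = 8263097600 + (1439140 - 804/(-1663))*1618931 = 8263097600 + (1439140 - 1/1663*(-804))*1618931 = 8263097600 + (1439140 + 804/1663)*1618931 = 8263097600 + (2393290624/1663)*1618931 = 8263097600 + 3874572383202944/1663 = 3888313914511744/1663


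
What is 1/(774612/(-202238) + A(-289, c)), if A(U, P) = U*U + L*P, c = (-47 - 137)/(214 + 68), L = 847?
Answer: 14257779/1182889752757 ≈ 1.2053e-5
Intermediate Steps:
c = -92/141 (c = -184/282 = -184*1/282 = -92/141 ≈ -0.65248)
A(U, P) = U**2 + 847*P (A(U, P) = U*U + 847*P = U**2 + 847*P)
1/(774612/(-202238) + A(-289, c)) = 1/(774612/(-202238) + ((-289)**2 + 847*(-92/141))) = 1/(774612*(-1/202238) + (83521 - 77924/141)) = 1/(-387306/101119 + 11698537/141) = 1/(1182889752757/14257779) = 14257779/1182889752757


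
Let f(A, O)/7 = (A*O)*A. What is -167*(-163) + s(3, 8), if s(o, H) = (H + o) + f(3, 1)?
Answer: 27295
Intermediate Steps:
f(A, O) = 7*O*A**2 (f(A, O) = 7*((A*O)*A) = 7*(O*A**2) = 7*O*A**2)
s(o, H) = 63 + H + o (s(o, H) = (H + o) + 7*1*3**2 = (H + o) + 7*1*9 = (H + o) + 63 = 63 + H + o)
-167*(-163) + s(3, 8) = -167*(-163) + (63 + 8 + 3) = 27221 + 74 = 27295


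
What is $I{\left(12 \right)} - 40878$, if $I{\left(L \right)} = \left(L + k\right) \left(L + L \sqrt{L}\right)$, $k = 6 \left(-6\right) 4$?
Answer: $-42462 - 3168 \sqrt{3} \approx -47949.0$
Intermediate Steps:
$k = -144$ ($k = \left(-36\right) 4 = -144$)
$I{\left(L \right)} = \left(-144 + L\right) \left(L + L^{\frac{3}{2}}\right)$ ($I{\left(L \right)} = \left(L - 144\right) \left(L + L \sqrt{L}\right) = \left(-144 + L\right) \left(L + L^{\frac{3}{2}}\right)$)
$I{\left(12 \right)} - 40878 = \left(12^{2} + 12^{\frac{5}{2}} - 1728 - 144 \cdot 12^{\frac{3}{2}}\right) - 40878 = \left(144 + 288 \sqrt{3} - 1728 - 144 \cdot 24 \sqrt{3}\right) - 40878 = \left(144 + 288 \sqrt{3} - 1728 - 3456 \sqrt{3}\right) - 40878 = \left(-1584 - 3168 \sqrt{3}\right) - 40878 = -42462 - 3168 \sqrt{3}$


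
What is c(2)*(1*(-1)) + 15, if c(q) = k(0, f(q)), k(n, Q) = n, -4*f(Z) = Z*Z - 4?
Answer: 15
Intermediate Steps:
f(Z) = 1 - Z**2/4 (f(Z) = -(Z*Z - 4)/4 = -(Z**2 - 4)/4 = -(-4 + Z**2)/4 = 1 - Z**2/4)
c(q) = 0
c(2)*(1*(-1)) + 15 = 0*(1*(-1)) + 15 = 0*(-1) + 15 = 0 + 15 = 15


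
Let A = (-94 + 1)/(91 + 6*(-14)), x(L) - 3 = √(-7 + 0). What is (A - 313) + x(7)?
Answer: -2263/7 + I*√7 ≈ -323.29 + 2.6458*I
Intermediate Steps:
x(L) = 3 + I*√7 (x(L) = 3 + √(-7 + 0) = 3 + √(-7) = 3 + I*√7)
A = -93/7 (A = -93/(91 - 84) = -93/7 ≈ -13.286)
(A - 313) + x(7) = (-93/7 - 313) + (3 + I*√7) = -2284/7 + (3 + I*√7) = -2263/7 + I*√7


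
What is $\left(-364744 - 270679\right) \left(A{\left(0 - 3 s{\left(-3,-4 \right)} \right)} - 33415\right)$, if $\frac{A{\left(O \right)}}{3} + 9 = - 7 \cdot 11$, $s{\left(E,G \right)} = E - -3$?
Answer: $21396598679$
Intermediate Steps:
$s{\left(E,G \right)} = 3 + E$ ($s{\left(E,G \right)} = E + 3 = 3 + E$)
$A{\left(O \right)} = -258$ ($A{\left(O \right)} = -27 + 3 \left(- 7 \cdot 11\right) = -27 + 3 \left(\left(-1\right) 77\right) = -27 + 3 \left(-77\right) = -27 - 231 = -258$)
$\left(-364744 - 270679\right) \left(A{\left(0 - 3 s{\left(-3,-4 \right)} \right)} - 33415\right) = \left(-364744 - 270679\right) \left(-258 - 33415\right) = \left(-635423\right) \left(-33673\right) = 21396598679$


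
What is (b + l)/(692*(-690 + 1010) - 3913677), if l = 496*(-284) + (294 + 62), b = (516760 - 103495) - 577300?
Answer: 304543/3692237 ≈ 0.082482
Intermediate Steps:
b = -164035 (b = 413265 - 577300 = -164035)
l = -140508 (l = -140864 + 356 = -140508)
(b + l)/(692*(-690 + 1010) - 3913677) = (-164035 - 140508)/(692*(-690 + 1010) - 3913677) = -304543/(692*320 - 3913677) = -304543/(221440 - 3913677) = -304543/(-3692237) = -304543*(-1/3692237) = 304543/3692237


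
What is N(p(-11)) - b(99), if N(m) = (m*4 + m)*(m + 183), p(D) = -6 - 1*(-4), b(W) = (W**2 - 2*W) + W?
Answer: -11512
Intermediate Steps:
b(W) = W**2 - W
p(D) = -2 (p(D) = -6 + 4 = -2)
N(m) = 5*m*(183 + m) (N(m) = (4*m + m)*(183 + m) = (5*m)*(183 + m) = 5*m*(183 + m))
N(p(-11)) - b(99) = 5*(-2)*(183 - 2) - 99*(-1 + 99) = 5*(-2)*181 - 99*98 = -1810 - 1*9702 = -1810 - 9702 = -11512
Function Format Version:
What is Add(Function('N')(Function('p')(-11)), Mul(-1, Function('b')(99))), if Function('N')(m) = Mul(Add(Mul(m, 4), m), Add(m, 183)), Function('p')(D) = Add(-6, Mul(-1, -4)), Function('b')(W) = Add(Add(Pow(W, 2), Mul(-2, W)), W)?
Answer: -11512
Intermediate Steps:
Function('b')(W) = Add(Pow(W, 2), Mul(-1, W))
Function('p')(D) = -2 (Function('p')(D) = Add(-6, 4) = -2)
Function('N')(m) = Mul(5, m, Add(183, m)) (Function('N')(m) = Mul(Add(Mul(4, m), m), Add(183, m)) = Mul(Mul(5, m), Add(183, m)) = Mul(5, m, Add(183, m)))
Add(Function('N')(Function('p')(-11)), Mul(-1, Function('b')(99))) = Add(Mul(5, -2, Add(183, -2)), Mul(-1, Mul(99, Add(-1, 99)))) = Add(Mul(5, -2, 181), Mul(-1, Mul(99, 98))) = Add(-1810, Mul(-1, 9702)) = Add(-1810, -9702) = -11512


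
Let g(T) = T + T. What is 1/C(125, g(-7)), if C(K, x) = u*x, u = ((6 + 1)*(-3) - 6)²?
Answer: -1/10206 ≈ -9.7982e-5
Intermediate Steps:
g(T) = 2*T
u = 729 (u = (7*(-3) - 6)² = (-21 - 6)² = (-27)² = 729)
C(K, x) = 729*x
1/C(125, g(-7)) = 1/(729*(2*(-7))) = 1/(729*(-14)) = 1/(-10206) = -1/10206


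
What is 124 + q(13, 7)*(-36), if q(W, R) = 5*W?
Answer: -2216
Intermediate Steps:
124 + q(13, 7)*(-36) = 124 + (5*13)*(-36) = 124 + 65*(-36) = 124 - 2340 = -2216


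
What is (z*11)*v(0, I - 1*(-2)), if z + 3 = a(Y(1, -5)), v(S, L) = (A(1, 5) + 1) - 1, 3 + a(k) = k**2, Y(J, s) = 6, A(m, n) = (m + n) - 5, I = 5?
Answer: 330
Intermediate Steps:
A(m, n) = -5 + m + n
a(k) = -3 + k**2
v(S, L) = 1 (v(S, L) = ((-5 + 1 + 5) + 1) - 1 = (1 + 1) - 1 = 2 - 1 = 1)
z = 30 (z = -3 + (-3 + 6**2) = -3 + (-3 + 36) = -3 + 33 = 30)
(z*11)*v(0, I - 1*(-2)) = (30*11)*1 = 330*1 = 330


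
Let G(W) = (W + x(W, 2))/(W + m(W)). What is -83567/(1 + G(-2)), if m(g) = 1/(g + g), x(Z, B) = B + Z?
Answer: -752103/17 ≈ -44241.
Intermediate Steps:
m(g) = 1/(2*g)
G(W) = (2 + 2*W)/(W + 1/(2*W)) (G(W) = (W + (2 + W))/(W + 1/(2*W)) = (2 + 2*W)/(W + 1/(2*W)))
-83567/(1 + G(-2)) = -83567/(1 + 4*(-2)*(1 - 2)/(1 + 2*(-2)²)) = -83567/(1 + 4*(-2)*(-1)/(1 + 2*4)) = -83567/(1 + 4*(-2)*(-1)/(1 + 8)) = -83567/(1 + 4*(-2)*(-1)/9) = -83567/(1 + 4*(-2)*(⅑)*(-1)) = -83567/(1 + 8/9) = -83567/(17/9) = (9/17)*(-83567) = -752103/17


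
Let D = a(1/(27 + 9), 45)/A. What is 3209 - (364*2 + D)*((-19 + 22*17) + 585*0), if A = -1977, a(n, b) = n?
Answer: -18165300377/71172 ≈ -2.5523e+5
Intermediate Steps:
D = -1/71172 (D = 1/((27 + 9)*(-1977)) = -1/1977/36 = (1/36)*(-1/1977) = -1/71172 ≈ -1.4050e-5)
3209 - (364*2 + D)*((-19 + 22*17) + 585*0) = 3209 - (364*2 - 1/71172)*((-19 + 22*17) + 585*0) = 3209 - (728 - 1/71172)*((-19 + 374) + 0) = 3209 - 51813215*(355 + 0)/71172 = 3209 - 51813215*355/71172 = 3209 - 1*18393691325/71172 = 3209 - 18393691325/71172 = -18165300377/71172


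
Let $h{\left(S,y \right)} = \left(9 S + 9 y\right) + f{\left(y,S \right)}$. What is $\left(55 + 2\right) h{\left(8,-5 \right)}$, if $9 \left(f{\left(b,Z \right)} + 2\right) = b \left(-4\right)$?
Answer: $\frac{4655}{3} \approx 1551.7$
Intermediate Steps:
$f{\left(b,Z \right)} = -2 - \frac{4 b}{9}$ ($f{\left(b,Z \right)} = -2 + \frac{b \left(-4\right)}{9} = -2 + \frac{\left(-4\right) b}{9} = -2 - \frac{4 b}{9}$)
$h{\left(S,y \right)} = -2 + 9 S + \frac{77 y}{9}$ ($h{\left(S,y \right)} = \left(9 S + 9 y\right) - \left(2 + \frac{4 y}{9}\right) = -2 + 9 S + \frac{77 y}{9}$)
$\left(55 + 2\right) h{\left(8,-5 \right)} = \left(55 + 2\right) \left(-2 + 9 \cdot 8 + \frac{77}{9} \left(-5\right)\right) = 57 \left(-2 + 72 - \frac{385}{9}\right) = 57 \cdot \frac{245}{9} = \frac{4655}{3}$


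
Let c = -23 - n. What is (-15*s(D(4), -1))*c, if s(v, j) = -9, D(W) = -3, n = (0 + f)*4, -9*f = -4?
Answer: -3345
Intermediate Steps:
f = 4/9 (f = -⅑*(-4) = 4/9 ≈ 0.44444)
n = 16/9 (n = (0 + 4/9)*4 = (4/9)*4 = 16/9 ≈ 1.7778)
c = -223/9 (c = -23 - 1*16/9 = -23 - 16/9 = -223/9 ≈ -24.778)
(-15*s(D(4), -1))*c = -15*(-9)*(-223/9) = 135*(-223/9) = -3345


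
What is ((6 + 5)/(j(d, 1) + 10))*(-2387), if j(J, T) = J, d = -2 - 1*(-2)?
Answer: -26257/10 ≈ -2625.7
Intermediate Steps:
d = 0 (d = -2 + 2 = 0)
((6 + 5)/(j(d, 1) + 10))*(-2387) = ((6 + 5)/(0 + 10))*(-2387) = (11/10)*(-2387) = -26257/10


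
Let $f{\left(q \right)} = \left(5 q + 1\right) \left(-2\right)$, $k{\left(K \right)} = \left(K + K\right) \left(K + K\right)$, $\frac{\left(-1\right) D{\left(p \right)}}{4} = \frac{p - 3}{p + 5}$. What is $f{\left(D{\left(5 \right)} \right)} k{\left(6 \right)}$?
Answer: $864$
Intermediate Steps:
$D{\left(p \right)} = - \frac{4 \left(-3 + p\right)}{5 + p}$ ($D{\left(p \right)} = - 4 \frac{p - 3}{p + 5} = - 4 \frac{-3 + p}{5 + p} = - \frac{4 \left(-3 + p\right)}{5 + p}$)
$k{\left(K \right)} = 4 K^{2}$ ($k{\left(K \right)} = 2 K 2 K = 4 K^{2}$)
$f{\left(q \right)} = -2 - 10 q$ ($f{\left(q \right)} = \left(1 + 5 q\right) \left(-2\right) = -2 - 10 q$)
$f{\left(D{\left(5 \right)} \right)} k{\left(6 \right)} = \left(-2 - 10 \frac{4 \left(3 - 5\right)}{5 + 5}\right) 4 \cdot 6^{2} = \left(-2 - 10 \frac{4 \left(3 - 5\right)}{10}\right) 4 \cdot 36 = \left(-2 - 10 \cdot 4 \cdot \frac{1}{10} \left(-2\right)\right) 144 = \left(-2 - -8\right) 144 = \left(-2 + 8\right) 144 = 6 \cdot 144 = 864$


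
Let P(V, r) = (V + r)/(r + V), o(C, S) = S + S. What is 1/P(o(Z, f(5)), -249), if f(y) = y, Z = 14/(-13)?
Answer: 1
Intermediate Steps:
Z = -14/13 (Z = 14*(-1/13) = -14/13 ≈ -1.0769)
o(C, S) = 2*S
P(V, r) = 1 (P(V, r) = (V + r)/(V + r) = 1)
1/P(o(Z, f(5)), -249) = 1/1 = 1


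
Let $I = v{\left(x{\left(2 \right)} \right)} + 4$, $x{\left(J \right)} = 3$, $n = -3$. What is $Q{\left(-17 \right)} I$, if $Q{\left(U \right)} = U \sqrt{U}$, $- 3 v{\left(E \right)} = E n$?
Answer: $- 119 i \sqrt{17} \approx - 490.65 i$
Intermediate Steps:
$v{\left(E \right)} = E$ ($v{\left(E \right)} = - \frac{E \left(-3\right)}{3} = - \frac{\left(-3\right) E}{3} = E$)
$Q{\left(U \right)} = U^{\frac{3}{2}}$
$I = 7$ ($I = 3 + 4 = 7$)
$Q{\left(-17 \right)} I = \left(-17\right)^{\frac{3}{2}} \cdot 7 = - 17 i \sqrt{17} \cdot 7 = - 119 i \sqrt{17}$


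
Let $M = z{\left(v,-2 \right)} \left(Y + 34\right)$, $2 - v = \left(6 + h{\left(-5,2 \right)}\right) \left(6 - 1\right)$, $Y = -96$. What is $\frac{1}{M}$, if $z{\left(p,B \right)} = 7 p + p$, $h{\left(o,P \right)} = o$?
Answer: $\frac{1}{1488} \approx 0.00067204$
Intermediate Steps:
$v = -3$ ($v = 2 - \left(6 - 5\right) \left(6 - 1\right) = 2 - 1 \cdot 5 = 2 - 5 = -3$)
$z{\left(p,B \right)} = 8 p$
$M = 1488$ ($M = 8 \left(-3\right) \left(-96 + 34\right) = \left(-24\right) \left(-62\right) = 1488$)
$\frac{1}{M} = \frac{1}{1488}$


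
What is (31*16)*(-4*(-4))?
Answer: 7936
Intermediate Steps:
(31*16)*(-4*(-4)) = 496*16 = 7936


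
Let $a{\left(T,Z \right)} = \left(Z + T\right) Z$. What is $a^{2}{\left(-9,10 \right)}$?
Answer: $100$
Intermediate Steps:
$a{\left(T,Z \right)} = Z \left(T + Z\right)$ ($a{\left(T,Z \right)} = \left(T + Z\right) Z = Z \left(T + Z\right)$)
$a^{2}{\left(-9,10 \right)} = \left(10 \left(-9 + 10\right)\right)^{2} = \left(10 \cdot 1\right)^{2} = 10^{2} = 100$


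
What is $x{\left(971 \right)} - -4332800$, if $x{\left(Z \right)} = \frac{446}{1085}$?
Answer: $\frac{4701088446}{1085} \approx 4.3328 \cdot 10^{6}$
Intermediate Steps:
$x{\left(Z \right)} = \frac{446}{1085}$ ($x{\left(Z \right)} = 446 \cdot \frac{1}{1085} = \frac{446}{1085}$)
$x{\left(971 \right)} - -4332800 = \frac{446}{1085} - -4332800 = \frac{446}{1085} + 4332800 = \frac{4701088446}{1085}$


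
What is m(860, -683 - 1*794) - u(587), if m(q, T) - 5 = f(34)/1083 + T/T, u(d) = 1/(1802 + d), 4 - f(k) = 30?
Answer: 15460525/2587287 ≈ 5.9756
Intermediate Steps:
f(k) = -26 (f(k) = 4 - 1*30 = 4 - 30 = -26)
m(q, T) = 6472/1083 (m(q, T) = 5 + (-26/1083 + T/T) = 5 + (-26*1/1083 + 1) = 5 + (-26/1083 + 1) = 5 + 1057/1083 = 6472/1083)
m(860, -683 - 1*794) - u(587) = 6472/1083 - 1/(1802 + 587) = 6472/1083 - 1/2389 = 15460525/2587287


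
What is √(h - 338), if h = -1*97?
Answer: I*√435 ≈ 20.857*I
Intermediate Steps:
h = -97
√(h - 338) = √(-97 - 338) = √(-435) = I*√435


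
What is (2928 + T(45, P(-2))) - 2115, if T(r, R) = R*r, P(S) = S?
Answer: 723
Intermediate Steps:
(2928 + T(45, P(-2))) - 2115 = (2928 - 2*45) - 2115 = (2928 - 90) - 2115 = 2838 - 2115 = 723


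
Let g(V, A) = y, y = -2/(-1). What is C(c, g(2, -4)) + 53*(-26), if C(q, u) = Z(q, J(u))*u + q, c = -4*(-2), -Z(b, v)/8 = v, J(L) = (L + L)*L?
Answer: -1498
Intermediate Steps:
J(L) = 2*L² (J(L) = (2*L)*L = 2*L²)
Z(b, v) = -8*v
y = 2 (y = -2*(-1) = 2)
c = 8
g(V, A) = 2
C(q, u) = q - 16*u³ (C(q, u) = (-16*u²)*u + q = -16*u³ + q = q - 16*u³)
C(c, g(2, -4)) + 53*(-26) = (8 - 16*2³) + 53*(-26) = (8 - 16*8) - 1378 = (8 - 128) - 1378 = -120 - 1378 = -1498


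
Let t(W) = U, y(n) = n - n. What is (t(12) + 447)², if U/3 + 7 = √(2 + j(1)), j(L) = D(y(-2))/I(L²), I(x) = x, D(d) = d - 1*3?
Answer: 181467 + 2556*I ≈ 1.8147e+5 + 2556.0*I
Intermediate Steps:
y(n) = 0
D(d) = -3 + d (D(d) = d - 3 = -3 + d)
j(L) = -3/L² (j(L) = (-3 + 0)/(L²) = -3/L²)
U = -21 + 3*I (U = -21 + 3*√(2 - 3/1²) = -21 + 3*√(2 - 3*1) = -21 + 3*√(2 - 3) = -21 + 3*√(-1) = -21 + 3*I ≈ -21.0 + 3.0*I)
t(W) = -21 + 3*I
(t(12) + 447)² = ((-21 + 3*I) + 447)² = (426 + 3*I)²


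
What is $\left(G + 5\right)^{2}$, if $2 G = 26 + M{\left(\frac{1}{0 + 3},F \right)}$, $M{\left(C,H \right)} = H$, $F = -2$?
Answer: $289$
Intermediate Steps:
$G = 12$ ($G = \frac{26 - 2}{2} = \frac{1}{2} \cdot 24 = 12$)
$\left(G + 5\right)^{2} = \left(12 + 5\right)^{2} = 17^{2} = 289$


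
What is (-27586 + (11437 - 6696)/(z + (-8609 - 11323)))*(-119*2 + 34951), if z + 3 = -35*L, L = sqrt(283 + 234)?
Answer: -75989649004144911/79354180 + 1152020331*sqrt(517)/79354180 ≈ -9.5760e+8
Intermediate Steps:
L = sqrt(517) ≈ 22.738
z = -3 - 35*sqrt(517) ≈ -798.82
(-27586 + (11437 - 6696)/(z + (-8609 - 11323)))*(-119*2 + 34951) = (-27586 + (11437 - 6696)/((-3 - 35*sqrt(517)) + (-8609 - 11323)))*(-119*2 + 34951) = (-27586 + 4741/((-3 - 35*sqrt(517)) - 19932))*(-238 + 34951) = (-27586 + 4741/(-19935 - 35*sqrt(517)))*34713 = -957592818 + 164574333/(-19935 - 35*sqrt(517))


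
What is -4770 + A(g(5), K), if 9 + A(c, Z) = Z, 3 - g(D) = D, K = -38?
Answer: -4817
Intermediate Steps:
g(D) = 3 - D
A(c, Z) = -9 + Z
-4770 + A(g(5), K) = -4770 + (-9 - 38) = -4770 - 47 = -4817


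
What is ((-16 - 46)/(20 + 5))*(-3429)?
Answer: 212598/25 ≈ 8503.9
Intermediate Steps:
((-16 - 46)/(20 + 5))*(-3429) = -62/25*(-3429) = 212598/25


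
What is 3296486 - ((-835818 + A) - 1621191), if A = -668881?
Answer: 6422376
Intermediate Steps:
3296486 - ((-835818 + A) - 1621191) = 3296486 - ((-835818 - 668881) - 1621191) = 3296486 - (-1504699 - 1621191) = 3296486 - 1*(-3125890) = 3296486 + 3125890 = 6422376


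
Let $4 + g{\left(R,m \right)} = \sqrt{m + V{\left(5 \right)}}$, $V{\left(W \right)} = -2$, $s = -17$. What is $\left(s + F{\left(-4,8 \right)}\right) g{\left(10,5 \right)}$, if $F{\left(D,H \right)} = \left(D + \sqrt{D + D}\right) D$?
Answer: $\left(1 + 8 i \sqrt{2}\right) \left(4 - \sqrt{3}\right) \approx 2.2679 + 25.659 i$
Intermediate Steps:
$F{\left(D,H \right)} = D \left(D + \sqrt{2} \sqrt{D}\right)$ ($F{\left(D,H \right)} = \left(D + \sqrt{2 D}\right) D = \left(D + \sqrt{2} \sqrt{D}\right) D = D \left(D + \sqrt{2} \sqrt{D}\right)$)
$g{\left(R,m \right)} = -4 + \sqrt{-2 + m}$ ($g{\left(R,m \right)} = -4 + \sqrt{m - 2} = -4 + \sqrt{-2 + m}$)
$\left(s + F{\left(-4,8 \right)}\right) g{\left(10,5 \right)} = \left(-17 + \left(\left(-4\right)^{2} + \sqrt{2} \left(-4\right)^{\frac{3}{2}}\right)\right) \left(-4 + \sqrt{-2 + 5}\right) = \left(-17 + \left(16 + \sqrt{2} \left(- 8 i\right)\right)\right) \left(-4 + \sqrt{3}\right) = \left(-17 + \left(16 - 8 i \sqrt{2}\right)\right) \left(-4 + \sqrt{3}\right) = \left(-1 - 8 i \sqrt{2}\right) \left(-4 + \sqrt{3}\right)$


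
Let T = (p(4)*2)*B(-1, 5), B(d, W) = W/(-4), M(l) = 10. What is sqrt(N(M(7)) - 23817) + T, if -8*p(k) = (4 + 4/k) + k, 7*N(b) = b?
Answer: 45/16 + I*sqrt(1166963)/7 ≈ 2.8125 + 154.32*I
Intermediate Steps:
N(b) = b/7
p(k) = -1/2 - 1/(2*k) - k/8 (p(k) = -((4 + 4/k) + k)/8 = -(4 + k + 4/k)/8 = -1/2 - 1/(2*k) - k/8)
B(d, W) = -W/4 (B(d, W) = W*(-1/4) = -W/4)
T = 45/16 (T = (((1/8)*(-4 - 1*4*(4 + 4))/4)*2)*(-1/4*5) = (((1/8)*(1/4)*(-4 - 1*4*8))*2)*(-5/4) = (((1/8)*(1/4)*(-4 - 32))*2)*(-5/4) = (((1/8)*(1/4)*(-36))*2)*(-5/4) = -9/8*2*(-5/4) = -9/4*(-5/4) = 45/16 ≈ 2.8125)
sqrt(N(M(7)) - 23817) + T = sqrt((1/7)*10 - 23817) + 45/16 = sqrt(10/7 - 23817) + 45/16 = sqrt(-166709/7) + 45/16 = I*sqrt(1166963)/7 + 45/16 = 45/16 + I*sqrt(1166963)/7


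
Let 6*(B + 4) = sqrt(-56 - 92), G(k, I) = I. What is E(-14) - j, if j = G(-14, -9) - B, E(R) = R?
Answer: -9 + I*sqrt(37)/3 ≈ -9.0 + 2.0276*I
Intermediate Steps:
B = -4 + I*sqrt(37)/3 (B = -4 + sqrt(-56 - 92)/6 = -4 + sqrt(-148)/6 = -4 + (2*I*sqrt(37))/6 = -4 + I*sqrt(37)/3 ≈ -4.0 + 2.0276*I)
j = -5 - I*sqrt(37)/3 (j = -9 - (-4 + I*sqrt(37)/3) = -9 + (4 - I*sqrt(37)/3) = -5 - I*sqrt(37)/3 ≈ -5.0 - 2.0276*I)
E(-14) - j = -14 - (-5 - I*sqrt(37)/3) = -14 + (5 + I*sqrt(37)/3) = -9 + I*sqrt(37)/3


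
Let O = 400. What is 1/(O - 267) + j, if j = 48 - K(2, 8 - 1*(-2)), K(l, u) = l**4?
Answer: 4257/133 ≈ 32.008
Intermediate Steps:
j = 32 (j = 48 - 1*2**4 = 48 - 1*16 = 48 - 16 = 32)
1/(O - 267) + j = 1/(400 - 267) + 32 = 1/133 + 32 = 4257/133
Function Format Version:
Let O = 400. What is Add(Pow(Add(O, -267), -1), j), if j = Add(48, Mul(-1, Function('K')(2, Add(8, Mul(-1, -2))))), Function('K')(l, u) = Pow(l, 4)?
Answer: Rational(4257, 133) ≈ 32.008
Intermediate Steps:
j = 32 (j = Add(48, Mul(-1, Pow(2, 4))) = Add(48, Mul(-1, 16)) = Add(48, -16) = 32)
Add(Pow(Add(O, -267), -1), j) = Add(Pow(Add(400, -267), -1), 32) = Add(Pow(133, -1), 32) = Add(Rational(1, 133), 32) = Rational(4257, 133)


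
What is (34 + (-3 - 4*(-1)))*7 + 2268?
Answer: 2513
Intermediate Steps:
(34 + (-3 - 4*(-1)))*7 + 2268 = (34 + (-3 + 4))*7 + 2268 = (34 + 1)*7 + 2268 = 35*7 + 2268 = 245 + 2268 = 2513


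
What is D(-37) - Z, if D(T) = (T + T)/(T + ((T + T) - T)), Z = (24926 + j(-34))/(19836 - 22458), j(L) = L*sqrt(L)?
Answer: 13774/1311 - 17*I*sqrt(34)/1311 ≈ 10.506 - 0.075611*I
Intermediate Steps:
j(L) = L**(3/2)
Z = -12463/1311 + 17*I*sqrt(34)/1311 (Z = (24926 + (-34)**(3/2))/(19836 - 22458) = (24926 - 34*I*sqrt(34))/(-2622) = (24926 - 34*I*sqrt(34))*(-1/2622) = -12463/1311 + 17*I*sqrt(34)/1311 ≈ -9.5065 + 0.075611*I)
D(T) = 1 (D(T) = (2*T)/(T + (2*T - T)) = (2*T)/(T + T) = (2*T)/((2*T)) = (2*T)*(1/(2*T)) = 1)
D(-37) - Z = 1 - (-12463/1311 + 17*I*sqrt(34)/1311) = 1 + (12463/1311 - 17*I*sqrt(34)/1311) = 13774/1311 - 17*I*sqrt(34)/1311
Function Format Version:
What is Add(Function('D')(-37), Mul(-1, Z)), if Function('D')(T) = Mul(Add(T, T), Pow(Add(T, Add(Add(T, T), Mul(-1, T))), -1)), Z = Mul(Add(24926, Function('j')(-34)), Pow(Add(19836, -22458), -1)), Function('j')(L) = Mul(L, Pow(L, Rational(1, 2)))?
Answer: Add(Rational(13774, 1311), Mul(Rational(-17, 1311), I, Pow(34, Rational(1, 2)))) ≈ Add(10.506, Mul(-0.075611, I))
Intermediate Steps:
Function('j')(L) = Pow(L, Rational(3, 2))
Z = Add(Rational(-12463, 1311), Mul(Rational(17, 1311), I, Pow(34, Rational(1, 2)))) (Z = Mul(Add(24926, Pow(-34, Rational(3, 2))), Pow(Add(19836, -22458), -1)) = Mul(Add(24926, Mul(-34, I, Pow(34, Rational(1, 2)))), Pow(-2622, -1)) = Mul(Add(24926, Mul(-34, I, Pow(34, Rational(1, 2)))), Rational(-1, 2622)) = Add(Rational(-12463, 1311), Mul(Rational(17, 1311), I, Pow(34, Rational(1, 2)))) ≈ Add(-9.5065, Mul(0.075611, I)))
Function('D')(T) = 1 (Function('D')(T) = Mul(Mul(2, T), Pow(Add(T, Add(Mul(2, T), Mul(-1, T))), -1)) = Mul(Mul(2, T), Pow(Add(T, T), -1)) = Mul(Mul(2, T), Pow(Mul(2, T), -1)) = Mul(Mul(2, T), Mul(Rational(1, 2), Pow(T, -1))) = 1)
Add(Function('D')(-37), Mul(-1, Z)) = Add(1, Mul(-1, Add(Rational(-12463, 1311), Mul(Rational(17, 1311), I, Pow(34, Rational(1, 2)))))) = Add(1, Add(Rational(12463, 1311), Mul(Rational(-17, 1311), I, Pow(34, Rational(1, 2))))) = Add(Rational(13774, 1311), Mul(Rational(-17, 1311), I, Pow(34, Rational(1, 2))))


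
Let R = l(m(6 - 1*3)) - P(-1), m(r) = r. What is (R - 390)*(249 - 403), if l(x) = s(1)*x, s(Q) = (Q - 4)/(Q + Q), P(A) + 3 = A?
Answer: 60137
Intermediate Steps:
P(A) = -3 + A
s(Q) = (-4 + Q)/(2*Q) (s(Q) = (-4 + Q)/((2*Q)) = (-4 + Q)*(1/(2*Q)) = (-4 + Q)/(2*Q))
l(x) = -3*x/2 (l(x) = ((1/2)*(-4 + 1)/1)*x = ((1/2)*1*(-3))*x = -3*x/2)
R = -1/2 (R = -3*(6 - 1*3)/2 - (-3 - 1) = -3*(6 - 3)/2 - 1*(-4) = -3/2*3 + 4 = -9/2 + 4 = -1/2 ≈ -0.50000)
(R - 390)*(249 - 403) = (-1/2 - 390)*(249 - 403) = -781/2*(-154) = 60137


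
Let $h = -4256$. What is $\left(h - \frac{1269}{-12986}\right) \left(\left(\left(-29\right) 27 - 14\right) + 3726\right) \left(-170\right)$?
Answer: $\frac{13759585252855}{6493} \approx 2.1191 \cdot 10^{9}$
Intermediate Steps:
$\left(h - \frac{1269}{-12986}\right) \left(\left(\left(-29\right) 27 - 14\right) + 3726\right) \left(-170\right) = \left(-4256 - \frac{1269}{-12986}\right) \left(\left(\left(-29\right) 27 - 14\right) + 3726\right) \left(-170\right) = \left(-4256 - - \frac{1269}{12986}\right) \left(\left(-783 - 14\right) + 3726\right) \left(-170\right) = \left(-4256 + \frac{1269}{12986}\right) \left(-797 + 3726\right) \left(-170\right) = \left(- \frac{55267147}{12986}\right) 2929 \left(-170\right) = \left(- \frac{161877473563}{12986}\right) \left(-170\right) = \frac{13759585252855}{6493}$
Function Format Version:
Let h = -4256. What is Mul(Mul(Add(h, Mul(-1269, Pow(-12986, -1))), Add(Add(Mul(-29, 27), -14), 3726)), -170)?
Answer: Rational(13759585252855, 6493) ≈ 2.1191e+9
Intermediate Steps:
Mul(Mul(Add(h, Mul(-1269, Pow(-12986, -1))), Add(Add(Mul(-29, 27), -14), 3726)), -170) = Mul(Mul(Add(-4256, Mul(-1269, Pow(-12986, -1))), Add(Add(Mul(-29, 27), -14), 3726)), -170) = Mul(Mul(Add(-4256, Mul(-1269, Rational(-1, 12986))), Add(Add(-783, -14), 3726)), -170) = Mul(Mul(Add(-4256, Rational(1269, 12986)), Add(-797, 3726)), -170) = Mul(Mul(Rational(-55267147, 12986), 2929), -170) = Mul(Rational(-161877473563, 12986), -170) = Rational(13759585252855, 6493)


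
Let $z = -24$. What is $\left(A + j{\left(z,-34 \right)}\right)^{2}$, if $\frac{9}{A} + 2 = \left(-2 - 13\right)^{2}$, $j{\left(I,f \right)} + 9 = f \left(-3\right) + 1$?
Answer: $\frac{439782841}{49729} \approx 8843.6$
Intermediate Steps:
$j{\left(I,f \right)} = -8 - 3 f$ ($j{\left(I,f \right)} = -9 + \left(f \left(-3\right) + 1\right) = -9 - \left(-1 + 3 f\right) = -8 - 3 f$)
$A = \frac{9}{223}$ ($A = \frac{9}{-2 + \left(-2 - 13\right)^{2}} = \frac{9}{-2 + \left(-15\right)^{2}} = \frac{9}{-2 + 225} = \frac{9}{223} \approx 0.040359$)
$\left(A + j{\left(z,-34 \right)}\right)^{2} = \left(\frac{9}{223} - -94\right)^{2} = \left(\frac{9}{223} + \left(-8 + 102\right)\right)^{2} = \left(\frac{9}{223} + 94\right)^{2} = \left(\frac{20971}{223}\right)^{2} = \frac{439782841}{49729}$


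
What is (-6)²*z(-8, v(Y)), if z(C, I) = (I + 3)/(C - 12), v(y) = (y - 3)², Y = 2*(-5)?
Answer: -1548/5 ≈ -309.60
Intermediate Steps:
Y = -10
v(y) = (-3 + y)²
z(C, I) = (3 + I)/(-12 + C)
(-6)²*z(-8, v(Y)) = (-6)²*((3 + (-3 - 10)²)/(-12 - 8)) = 36*((3 + (-13)²)/(-20)) = 36*(-(3 + 169)/20) = 36*(-1/20*172) = 36*(-43/5) = -1548/5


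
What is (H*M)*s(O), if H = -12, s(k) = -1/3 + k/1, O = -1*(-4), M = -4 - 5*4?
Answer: 1056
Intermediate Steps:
M = -24 (M = -4 - 20 = -24)
O = 4
s(k) = -⅓ + k (s(k) = -1*⅓ + k*1 = -⅓ + k)
(H*M)*s(O) = (-12*(-24))*(-⅓ + 4) = 288*(11/3) = 1056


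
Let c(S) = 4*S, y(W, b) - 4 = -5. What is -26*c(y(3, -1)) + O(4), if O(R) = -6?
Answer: 98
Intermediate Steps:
y(W, b) = -1 (y(W, b) = 4 - 5 = -1)
-26*c(y(3, -1)) + O(4) = -104*(-1) - 6 = -26*(-4) - 6 = 104 - 6 = 98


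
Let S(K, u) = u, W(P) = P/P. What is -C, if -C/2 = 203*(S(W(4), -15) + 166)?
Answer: 61306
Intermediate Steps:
W(P) = 1
C = -61306 (C = -406*(-15 + 166) = -406*151 = -2*30653 = -61306)
-C = -1*(-61306) = 61306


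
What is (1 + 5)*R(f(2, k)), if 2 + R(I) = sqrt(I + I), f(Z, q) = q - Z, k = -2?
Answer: -12 + 12*I*sqrt(2) ≈ -12.0 + 16.971*I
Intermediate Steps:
R(I) = -2 + sqrt(2)*sqrt(I) (R(I) = -2 + sqrt(I + I) = -2 + sqrt(2*I) = -2 + sqrt(2)*sqrt(I))
(1 + 5)*R(f(2, k)) = (1 + 5)*(-2 + sqrt(2)*sqrt(-2 - 1*2)) = 6*(-2 + sqrt(2)*sqrt(-2 - 2)) = 6*(-2 + sqrt(2)*sqrt(-4)) = 6*(-2 + sqrt(2)*(2*I)) = 6*(-2 + 2*I*sqrt(2)) = -12 + 12*I*sqrt(2)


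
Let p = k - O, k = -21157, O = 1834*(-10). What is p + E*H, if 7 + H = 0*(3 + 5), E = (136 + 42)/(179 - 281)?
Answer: -143044/51 ≈ -2804.8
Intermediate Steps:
O = -18340
E = -89/51 (E = 178/(-102) = 178*(-1/102) = -89/51 ≈ -1.7451)
H = -7 (H = -7 + 0*(3 + 5) = -7 + 0*8 = -7 + 0 = -7)
p = -2817 (p = -21157 - 1*(-18340) = -21157 + 18340 = -2817)
p + E*H = -2817 - 89/51*(-7) = -2817 + 623/51 = -143044/51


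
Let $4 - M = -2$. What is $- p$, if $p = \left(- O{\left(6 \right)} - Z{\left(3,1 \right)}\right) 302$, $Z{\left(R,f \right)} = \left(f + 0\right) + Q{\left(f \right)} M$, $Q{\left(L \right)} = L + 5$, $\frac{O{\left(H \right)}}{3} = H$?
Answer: $16610$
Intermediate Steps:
$O{\left(H \right)} = 3 H$
$Q{\left(L \right)} = 5 + L$
$M = 6$ ($M = 4 - -2 = 4 + 2 = 6$)
$Z{\left(R,f \right)} = 30 + 7 f$ ($Z{\left(R,f \right)} = \left(f + 0\right) + \left(5 + f\right) 6 = f + \left(30 + 6 f\right) = 30 + 7 f$)
$p = -16610$ ($p = \left(- 3 \cdot 6 - \left(30 + 7 \cdot 1\right)\right) 302 = \left(\left(-1\right) 18 - \left(30 + 7\right)\right) 302 = \left(-18 - 37\right) 302 = \left(-55\right) 302 = -16610$)
$- p = \left(-1\right) \left(-16610\right) = 16610$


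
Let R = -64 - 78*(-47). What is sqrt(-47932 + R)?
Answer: I*sqrt(44330) ≈ 210.55*I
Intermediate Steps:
R = 3602 (R = -64 + 3666 = 3602)
sqrt(-47932 + R) = sqrt(-47932 + 3602) = sqrt(-44330) = I*sqrt(44330)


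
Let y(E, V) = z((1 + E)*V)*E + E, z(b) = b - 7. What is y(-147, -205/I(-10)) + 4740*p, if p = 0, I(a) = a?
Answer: 440853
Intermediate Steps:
z(b) = -7 + b
y(E, V) = E + E*(-7 + V*(1 + E)) (y(E, V) = (-7 + (1 + E)*V)*E + E = (-7 + V*(1 + E))*E + E = E*(-7 + V*(1 + E)) + E = E + E*(-7 + V*(1 + E)))
y(-147, -205/I(-10)) + 4740*p = -147*(-6 + (-205/(-10))*(1 - 147)) + 4740*0 = -147*(-6 - 205*(-⅒)*(-146)) + 0 = -147*(-6 + (41/2)*(-146)) + 0 = -147*(-6 - 2993) + 0 = -147*(-2999) + 0 = 440853 + 0 = 440853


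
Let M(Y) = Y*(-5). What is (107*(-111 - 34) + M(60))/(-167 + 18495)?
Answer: -15815/18328 ≈ -0.86289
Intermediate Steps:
M(Y) = -5*Y
(107*(-111 - 34) + M(60))/(-167 + 18495) = (107*(-111 - 34) - 5*60)/(-167 + 18495) = (107*(-145) - 300)/18328 = (-15515 - 300)*(1/18328) = -15815*1/18328 = -15815/18328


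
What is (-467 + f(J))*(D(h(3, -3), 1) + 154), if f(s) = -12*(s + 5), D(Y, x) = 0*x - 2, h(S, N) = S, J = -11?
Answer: -60040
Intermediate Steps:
D(Y, x) = -2 (D(Y, x) = 0 - 2 = -2)
f(s) = -60 - 12*s (f(s) = -12*(5 + s) = -60 - 12*s)
(-467 + f(J))*(D(h(3, -3), 1) + 154) = (-467 + (-60 - 12*(-11)))*(-2 + 154) = (-467 + (-60 + 132))*152 = (-467 + 72)*152 = -395*152 = -60040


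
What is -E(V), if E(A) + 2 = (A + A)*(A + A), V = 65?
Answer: -16898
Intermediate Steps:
E(A) = -2 + 4*A² (E(A) = -2 + (A + A)*(A + A) = -2 + (2*A)*(2*A) = -2 + 4*A²)
-E(V) = -(-2 + 4*65²) = -(-2 + 4*4225) = -(-2 + 16900) = -1*16898 = -16898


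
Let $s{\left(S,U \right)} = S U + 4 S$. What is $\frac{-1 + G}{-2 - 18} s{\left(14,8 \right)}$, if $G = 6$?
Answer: $-42$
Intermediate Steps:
$s{\left(S,U \right)} = 4 S + S U$
$\frac{-1 + G}{-2 - 18} s{\left(14,8 \right)} = \frac{-1 + 6}{-2 - 18} \cdot 14 \left(4 + 8\right) = \frac{5}{-20} \cdot 14 \cdot 12 = 5 \left(- \frac{1}{20}\right) 168 = \left(- \frac{1}{4}\right) 168 = -42$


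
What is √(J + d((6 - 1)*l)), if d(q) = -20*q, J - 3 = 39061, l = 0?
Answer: 2*√9766 ≈ 197.65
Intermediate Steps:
J = 39064 (J = 3 + 39061 = 39064)
√(J + d((6 - 1)*l)) = √(39064 - 20*(6 - 1)*0) = √(39064 - 100*0) = √(39064 - 20*0) = √(39064 + 0) = √39064 = 2*√9766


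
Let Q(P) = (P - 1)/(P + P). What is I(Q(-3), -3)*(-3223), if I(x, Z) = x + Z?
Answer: 22561/3 ≈ 7520.3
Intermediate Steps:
Q(P) = (-1 + P)/(2*P) (Q(P) = (-1 + P)/((2*P)) = (-1 + P)*(1/(2*P)) = (-1 + P)/(2*P))
I(x, Z) = Z + x
I(Q(-3), -3)*(-3223) = (-3 + (1/2)*(-1 - 3)/(-3))*(-3223) = (-3 + (1/2)*(-1/3)*(-4))*(-3223) = (-3 + 2/3)*(-3223) = -7/3*(-3223) = 22561/3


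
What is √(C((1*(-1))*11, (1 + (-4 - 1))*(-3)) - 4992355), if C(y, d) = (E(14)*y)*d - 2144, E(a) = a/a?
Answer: 3*I*√554959 ≈ 2234.9*I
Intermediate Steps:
E(a) = 1
C(y, d) = -2144 + d*y (C(y, d) = (1*y)*d - 2144 = y*d - 2144 = d*y - 2144 = -2144 + d*y)
√(C((1*(-1))*11, (1 + (-4 - 1))*(-3)) - 4992355) = √((-2144 + ((1 + (-4 - 1))*(-3))*((1*(-1))*11)) - 4992355) = √((-2144 + ((1 - 5)*(-3))*(-1*11)) - 4992355) = √((-2144 - 4*(-3)*(-11)) - 4992355) = √((-2144 + 12*(-11)) - 4992355) = √((-2144 - 132) - 4992355) = √(-2276 - 4992355) = √(-4994631) = 3*I*√554959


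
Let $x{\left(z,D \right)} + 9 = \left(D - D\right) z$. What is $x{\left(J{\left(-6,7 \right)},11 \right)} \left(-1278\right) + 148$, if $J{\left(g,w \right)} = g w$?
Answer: $11650$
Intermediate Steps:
$x{\left(z,D \right)} = -9$ ($x{\left(z,D \right)} = -9 + \left(D - D\right) z = -9 + 0 z = -9 + 0 = -9$)
$x{\left(J{\left(-6,7 \right)},11 \right)} \left(-1278\right) + 148 = \left(-9\right) \left(-1278\right) + 148 = 11502 + 148 = 11650$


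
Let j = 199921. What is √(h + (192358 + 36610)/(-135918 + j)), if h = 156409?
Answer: 21*√1452893381185/64003 ≈ 395.49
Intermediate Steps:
√(h + (192358 + 36610)/(-135918 + j)) = √(156409 + (192358 + 36610)/(-135918 + 199921)) = √(156409 + 228968/64003) = √(10010874195/64003) = 21*√1452893381185/64003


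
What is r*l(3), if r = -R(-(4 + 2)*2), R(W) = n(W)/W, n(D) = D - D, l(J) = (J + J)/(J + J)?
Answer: 0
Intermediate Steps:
l(J) = 1 (l(J) = (2*J)/((2*J)) = (2*J)*(1/(2*J)) = 1)
n(D) = 0
R(W) = 0 (R(W) = 0/W = 0)
r = 0 (r = -1*0 = 0)
r*l(3) = 0*1 = 0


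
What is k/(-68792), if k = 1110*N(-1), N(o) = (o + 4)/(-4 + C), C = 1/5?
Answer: 8325/653524 ≈ 0.012739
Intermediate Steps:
C = ⅕ ≈ 0.20000
N(o) = -20/19 - 5*o/19 (N(o) = (o + 4)/(-4 + ⅕) = (4 + o)/(-19/5) = (4 + o)*(-5/19) = -20/19 - 5*o/19)
k = -16650/19 (k = 1110*(-20/19 - 5/19*(-1)) = 1110*(-20/19 + 5/19) = 1110*(-15/19) = -16650/19 ≈ -876.32)
k/(-68792) = -16650/19/(-68792) = -16650/19*(-1/68792) = 8325/653524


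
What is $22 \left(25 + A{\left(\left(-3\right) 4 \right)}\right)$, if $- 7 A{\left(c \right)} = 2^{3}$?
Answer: $\frac{3674}{7} \approx 524.86$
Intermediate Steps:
$A{\left(c \right)} = - \frac{8}{7}$ ($A{\left(c \right)} = - \frac{2^{3}}{7} = \left(- \frac{1}{7}\right) 8 = - \frac{8}{7}$)
$22 \left(25 + A{\left(\left(-3\right) 4 \right)}\right) = 22 \left(25 - \frac{8}{7}\right) = 22 \cdot \frac{167}{7} = \frac{3674}{7}$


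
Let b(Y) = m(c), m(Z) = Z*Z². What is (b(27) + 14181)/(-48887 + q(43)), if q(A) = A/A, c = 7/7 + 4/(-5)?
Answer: -886313/3055375 ≈ -0.29008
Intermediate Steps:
c = ⅕ (c = 7*(⅐) + 4*(-⅕) = 1 - ⅘ = ⅕ ≈ 0.20000)
m(Z) = Z³
b(Y) = 1/125 (b(Y) = (⅕)³ = 1/125)
q(A) = 1
(b(27) + 14181)/(-48887 + q(43)) = (1/125 + 14181)/(-48887 + 1) = (1772626/125)/(-48886) = (1772626/125)*(-1/48886) = -886313/3055375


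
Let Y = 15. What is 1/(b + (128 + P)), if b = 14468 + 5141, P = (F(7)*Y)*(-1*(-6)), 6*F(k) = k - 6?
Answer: 1/19752 ≈ 5.0628e-5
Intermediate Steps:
F(k) = -1 + k/6 (F(k) = (k - 6)/6 = (-6 + k)/6 = -1 + k/6)
P = 15 (P = ((-1 + (⅙)*7)*15)*(-1*(-6)) = ((-1 + 7/6)*15)*6 = ((⅙)*15)*6 = (5/2)*6 = 15)
b = 19609
1/(b + (128 + P)) = 1/(19609 + (128 + 15)) = 1/(19609 + 143) = 1/19752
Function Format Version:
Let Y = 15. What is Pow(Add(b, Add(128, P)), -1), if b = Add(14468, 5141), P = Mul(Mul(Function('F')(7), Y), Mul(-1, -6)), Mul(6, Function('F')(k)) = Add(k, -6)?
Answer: Rational(1, 19752) ≈ 5.0628e-5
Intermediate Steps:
Function('F')(k) = Add(-1, Mul(Rational(1, 6), k)) (Function('F')(k) = Mul(Rational(1, 6), Add(k, -6)) = Mul(Rational(1, 6), Add(-6, k)) = Add(-1, Mul(Rational(1, 6), k)))
P = 15 (P = Mul(Mul(Add(-1, Mul(Rational(1, 6), 7)), 15), Mul(-1, -6)) = Mul(Mul(Add(-1, Rational(7, 6)), 15), 6) = Mul(Mul(Rational(1, 6), 15), 6) = Mul(Rational(5, 2), 6) = 15)
b = 19609
Pow(Add(b, Add(128, P)), -1) = Pow(Add(19609, Add(128, 15)), -1) = Pow(Add(19609, 143), -1) = Pow(19752, -1) = Rational(1, 19752)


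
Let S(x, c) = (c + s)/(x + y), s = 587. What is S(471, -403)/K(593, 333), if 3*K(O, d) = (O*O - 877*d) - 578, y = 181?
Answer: 69/4810945 ≈ 1.4342e-5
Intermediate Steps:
K(O, d) = -578/3 - 877*d/3 + O**2/3 (K(O, d) = ((O*O - 877*d) - 578)/3 = ((O**2 - 877*d) - 578)/3 = (-578 + O**2 - 877*d)/3 = -578/3 - 877*d/3 + O**2/3)
S(x, c) = (587 + c)/(181 + x) (S(x, c) = (c + 587)/(x + 181) = (587 + c)/(181 + x))
S(471, -403)/K(593, 333) = ((587 - 403)/(181 + 471))/(-578/3 - 877/3*333 + (1/3)*593**2) = (184/652)/(-578/3 - 97347 + (1/3)*351649) = ((1/652)*184)/(-578/3 - 97347 + 351649/3) = 46/(163*(59030/3)) = (46/163)*(3/59030) = 69/4810945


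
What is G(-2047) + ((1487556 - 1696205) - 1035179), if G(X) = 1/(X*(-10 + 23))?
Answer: -33099506909/26611 ≈ -1.2438e+6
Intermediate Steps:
G(X) = 1/(13*X) (G(X) = 1/(X*13) = 1/(13*X))
G(-2047) + ((1487556 - 1696205) - 1035179) = (1/13)/(-2047) + ((1487556 - 1696205) - 1035179) = (1/13)*(-1/2047) + (-208649 - 1035179) = -1/26611 - 1243828 = -33099506909/26611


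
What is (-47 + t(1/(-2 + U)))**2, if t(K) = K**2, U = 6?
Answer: 564001/256 ≈ 2203.1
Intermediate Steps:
(-47 + t(1/(-2 + U)))**2 = (-47 + (1/(-2 + 6))**2)**2 = (-47 + (1/4)**2)**2 = (-47 + 1/16)**2 = (-751/16)**2 = 564001/256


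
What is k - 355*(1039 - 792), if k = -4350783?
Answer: -4438468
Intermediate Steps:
k - 355*(1039 - 792) = -4350783 - 355*(1039 - 792) = -4350783 - 355*247 = -4350783 - 1*87685 = -4350783 - 87685 = -4438468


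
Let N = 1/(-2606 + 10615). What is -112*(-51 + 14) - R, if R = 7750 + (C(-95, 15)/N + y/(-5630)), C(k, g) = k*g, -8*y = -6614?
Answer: 256935615187/22520 ≈ 1.1409e+7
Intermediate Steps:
y = 3307/4 (y = -1/8*(-6614) = 3307/4 ≈ 826.75)
C(k, g) = g*k
N = 1/8009 ≈ 0.00012486
R = -256842292307/22520 (R = 7750 + ((15*(-95))/(1/8009) + (3307/4)/(-5630)) = 7750 + (-1425*8009 + (3307/4)*(-1/5630)) = 7750 + (-11412825 - 3307/22520) = 7750 - 257016822307/22520 = -256842292307/22520 ≈ -1.1405e+7)
-112*(-51 + 14) - R = -112*(-51 + 14) - 1*(-256842292307/22520) = -112*(-37) + 256842292307/22520 = 4144 + 256842292307/22520 = 256935615187/22520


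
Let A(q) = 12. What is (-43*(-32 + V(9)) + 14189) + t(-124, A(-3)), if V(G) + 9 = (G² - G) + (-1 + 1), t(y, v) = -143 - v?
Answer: 12701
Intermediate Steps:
V(G) = -9 + G² - G (V(G) = -9 + ((G² - G) + (-1 + 1)) = -9 + ((G² - G) + 0) = -9 + (G² - G) = -9 + G² - G)
(-43*(-32 + V(9)) + 14189) + t(-124, A(-3)) = (-43*(-32 + (-9 + 9² - 1*9)) + 14189) + (-143 - 1*12) = (-43*(-32 + (-9 + 81 - 9)) + 14189) + (-143 - 12) = (-43*(-32 + 63) + 14189) - 155 = (-43*31 + 14189) - 155 = (-1333 + 14189) - 155 = 12856 - 155 = 12701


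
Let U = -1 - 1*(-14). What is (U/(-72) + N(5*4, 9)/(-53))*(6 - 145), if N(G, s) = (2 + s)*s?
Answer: 1086563/3816 ≈ 284.74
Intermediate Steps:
U = 13 (U = -1 + 14 = 13)
N(G, s) = s*(2 + s)
(U/(-72) + N(5*4, 9)/(-53))*(6 - 145) = (13/(-72) + (9*(2 + 9))/(-53))*(6 - 145) = (13*(-1/72) + (9*11)*(-1/53))*(-139) = (-13/72 + 99*(-1/53))*(-139) = (-13/72 - 99/53)*(-139) = -7817/3816*(-139) = 1086563/3816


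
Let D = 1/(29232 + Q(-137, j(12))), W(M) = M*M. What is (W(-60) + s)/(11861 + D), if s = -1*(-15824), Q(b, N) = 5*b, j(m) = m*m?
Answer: 17328029/10581124 ≈ 1.6376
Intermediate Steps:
j(m) = m²
s = 15824
W(M) = M²
D = 1/28547 (D = 1/(29232 + 5*(-137)) = 1/(29232 - 685) = 1/28547 ≈ 3.5030e-5)
(W(-60) + s)/(11861 + D) = ((-60)² + 15824)/(11861 + 1/28547) = (3600 + 15824)/(338595968/28547) = 19424*(28547/338595968) = 17328029/10581124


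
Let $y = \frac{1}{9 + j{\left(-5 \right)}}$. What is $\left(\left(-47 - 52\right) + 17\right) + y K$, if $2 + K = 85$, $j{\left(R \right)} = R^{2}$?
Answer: $- \frac{2705}{34} \approx -79.559$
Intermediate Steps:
$K = 83$ ($K = -2 + 85 = 83$)
$y = \frac{1}{34}$ ($y = \frac{1}{9 + \left(-5\right)^{2}} = \frac{1}{9 + 25} = \frac{1}{34} \approx 0.029412$)
$\left(\left(-47 - 52\right) + 17\right) + y K = \left(\left(-47 - 52\right) + 17\right) + \frac{1}{34} \cdot 83 = \left(-99 + 17\right) + \frac{83}{34} = -82 + \frac{83}{34} = - \frac{2705}{34}$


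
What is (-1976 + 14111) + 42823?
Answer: 54958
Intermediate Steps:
(-1976 + 14111) + 42823 = 12135 + 42823 = 54958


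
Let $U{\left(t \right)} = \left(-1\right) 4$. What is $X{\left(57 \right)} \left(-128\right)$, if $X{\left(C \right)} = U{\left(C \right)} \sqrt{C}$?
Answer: $512 \sqrt{57} \approx 3865.5$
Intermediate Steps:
$U{\left(t \right)} = -4$
$X{\left(C \right)} = - 4 \sqrt{C}$
$X{\left(57 \right)} \left(-128\right) = - 4 \sqrt{57} \left(-128\right) = 512 \sqrt{57}$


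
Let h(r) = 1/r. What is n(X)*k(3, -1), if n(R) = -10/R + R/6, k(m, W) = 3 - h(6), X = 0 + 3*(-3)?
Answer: -119/108 ≈ -1.1019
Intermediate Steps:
X = -9 (X = 0 - 9 = -9)
k(m, W) = 17/6 (k(m, W) = 3 - 1/6 = 3 - 1*⅙ = 3 - ⅙ = 17/6)
n(R) = -10/R + R/6 (n(R) = -10/R + R*(⅙) = -10/R + R/6)
n(X)*k(3, -1) = (-10/(-9) + (⅙)*(-9))*(17/6) = (-10*(-⅑) - 3/2)*(17/6) = (10/9 - 3/2)*(17/6) = -7/18*17/6 = -119/108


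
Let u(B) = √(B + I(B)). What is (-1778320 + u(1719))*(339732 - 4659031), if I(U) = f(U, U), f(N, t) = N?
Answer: 7681095797680 - 12957897*√382 ≈ 7.6808e+12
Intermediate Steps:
I(U) = U
u(B) = √2*√B (u(B) = √(B + B) = √(2*B) = √2*√B)
(-1778320 + u(1719))*(339732 - 4659031) = (-1778320 + √2*√1719)*(339732 - 4659031) = (-1778320 + √2*(3*√191))*(-4319299) = (-1778320 + 3*√382)*(-4319299) = 7681095797680 - 12957897*√382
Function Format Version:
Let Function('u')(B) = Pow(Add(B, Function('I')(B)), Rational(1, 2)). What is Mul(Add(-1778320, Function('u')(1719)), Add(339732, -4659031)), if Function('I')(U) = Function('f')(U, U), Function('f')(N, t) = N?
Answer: Add(7681095797680, Mul(-12957897, Pow(382, Rational(1, 2)))) ≈ 7.6808e+12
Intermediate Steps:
Function('I')(U) = U
Function('u')(B) = Mul(Pow(2, Rational(1, 2)), Pow(B, Rational(1, 2))) (Function('u')(B) = Pow(Add(B, B), Rational(1, 2)) = Pow(Mul(2, B), Rational(1, 2)) = Mul(Pow(2, Rational(1, 2)), Pow(B, Rational(1, 2))))
Mul(Add(-1778320, Function('u')(1719)), Add(339732, -4659031)) = Mul(Add(-1778320, Mul(Pow(2, Rational(1, 2)), Pow(1719, Rational(1, 2)))), Add(339732, -4659031)) = Mul(Add(-1778320, Mul(Pow(2, Rational(1, 2)), Mul(3, Pow(191, Rational(1, 2))))), -4319299) = Mul(Add(-1778320, Mul(3, Pow(382, Rational(1, 2)))), -4319299) = Add(7681095797680, Mul(-12957897, Pow(382, Rational(1, 2))))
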